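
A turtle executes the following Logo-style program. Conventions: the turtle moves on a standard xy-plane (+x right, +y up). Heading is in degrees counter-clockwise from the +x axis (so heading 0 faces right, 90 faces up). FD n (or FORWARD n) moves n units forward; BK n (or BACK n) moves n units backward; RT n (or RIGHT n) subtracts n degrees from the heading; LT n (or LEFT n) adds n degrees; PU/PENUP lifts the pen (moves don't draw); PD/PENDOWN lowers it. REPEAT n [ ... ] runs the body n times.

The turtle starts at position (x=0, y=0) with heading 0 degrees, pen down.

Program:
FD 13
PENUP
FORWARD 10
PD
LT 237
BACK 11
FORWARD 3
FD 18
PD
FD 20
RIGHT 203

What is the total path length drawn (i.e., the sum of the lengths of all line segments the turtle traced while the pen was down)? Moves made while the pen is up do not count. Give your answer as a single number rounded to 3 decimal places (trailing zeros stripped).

Executing turtle program step by step:
Start: pos=(0,0), heading=0, pen down
FD 13: (0,0) -> (13,0) [heading=0, draw]
PU: pen up
FD 10: (13,0) -> (23,0) [heading=0, move]
PD: pen down
LT 237: heading 0 -> 237
BK 11: (23,0) -> (28.991,9.225) [heading=237, draw]
FD 3: (28.991,9.225) -> (27.357,6.709) [heading=237, draw]
FD 18: (27.357,6.709) -> (17.554,-8.387) [heading=237, draw]
PD: pen down
FD 20: (17.554,-8.387) -> (6.661,-25.16) [heading=237, draw]
RT 203: heading 237 -> 34
Final: pos=(6.661,-25.16), heading=34, 5 segment(s) drawn

Segment lengths:
  seg 1: (0,0) -> (13,0), length = 13
  seg 2: (23,0) -> (28.991,9.225), length = 11
  seg 3: (28.991,9.225) -> (27.357,6.709), length = 3
  seg 4: (27.357,6.709) -> (17.554,-8.387), length = 18
  seg 5: (17.554,-8.387) -> (6.661,-25.16), length = 20
Total = 65

Answer: 65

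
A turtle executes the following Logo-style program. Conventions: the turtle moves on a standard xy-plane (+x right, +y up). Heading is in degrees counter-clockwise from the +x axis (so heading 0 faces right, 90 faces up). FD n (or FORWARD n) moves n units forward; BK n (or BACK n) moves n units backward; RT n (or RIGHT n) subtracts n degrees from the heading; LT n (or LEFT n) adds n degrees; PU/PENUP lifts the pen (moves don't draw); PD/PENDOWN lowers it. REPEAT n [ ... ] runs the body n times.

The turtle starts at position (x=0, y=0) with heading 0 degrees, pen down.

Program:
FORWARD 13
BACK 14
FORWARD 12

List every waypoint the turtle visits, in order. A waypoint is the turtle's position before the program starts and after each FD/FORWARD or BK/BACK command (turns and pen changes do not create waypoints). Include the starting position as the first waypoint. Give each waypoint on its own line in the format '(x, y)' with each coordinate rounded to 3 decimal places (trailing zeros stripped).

Executing turtle program step by step:
Start: pos=(0,0), heading=0, pen down
FD 13: (0,0) -> (13,0) [heading=0, draw]
BK 14: (13,0) -> (-1,0) [heading=0, draw]
FD 12: (-1,0) -> (11,0) [heading=0, draw]
Final: pos=(11,0), heading=0, 3 segment(s) drawn
Waypoints (4 total):
(0, 0)
(13, 0)
(-1, 0)
(11, 0)

Answer: (0, 0)
(13, 0)
(-1, 0)
(11, 0)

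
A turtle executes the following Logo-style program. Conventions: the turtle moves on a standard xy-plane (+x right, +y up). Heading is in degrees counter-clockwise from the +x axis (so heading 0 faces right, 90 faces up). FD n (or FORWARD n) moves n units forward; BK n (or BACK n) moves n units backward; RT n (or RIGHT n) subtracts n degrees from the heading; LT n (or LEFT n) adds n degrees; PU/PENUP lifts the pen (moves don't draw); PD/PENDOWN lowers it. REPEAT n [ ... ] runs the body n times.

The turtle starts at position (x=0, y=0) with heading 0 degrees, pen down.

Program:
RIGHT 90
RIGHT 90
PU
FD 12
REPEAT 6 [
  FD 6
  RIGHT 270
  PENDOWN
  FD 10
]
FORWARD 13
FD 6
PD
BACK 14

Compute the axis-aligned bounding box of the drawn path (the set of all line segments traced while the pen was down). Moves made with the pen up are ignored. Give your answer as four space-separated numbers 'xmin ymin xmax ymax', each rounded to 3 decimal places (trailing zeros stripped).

Executing turtle program step by step:
Start: pos=(0,0), heading=0, pen down
RT 90: heading 0 -> 270
RT 90: heading 270 -> 180
PU: pen up
FD 12: (0,0) -> (-12,0) [heading=180, move]
REPEAT 6 [
  -- iteration 1/6 --
  FD 6: (-12,0) -> (-18,0) [heading=180, move]
  RT 270: heading 180 -> 270
  PD: pen down
  FD 10: (-18,0) -> (-18,-10) [heading=270, draw]
  -- iteration 2/6 --
  FD 6: (-18,-10) -> (-18,-16) [heading=270, draw]
  RT 270: heading 270 -> 0
  PD: pen down
  FD 10: (-18,-16) -> (-8,-16) [heading=0, draw]
  -- iteration 3/6 --
  FD 6: (-8,-16) -> (-2,-16) [heading=0, draw]
  RT 270: heading 0 -> 90
  PD: pen down
  FD 10: (-2,-16) -> (-2,-6) [heading=90, draw]
  -- iteration 4/6 --
  FD 6: (-2,-6) -> (-2,0) [heading=90, draw]
  RT 270: heading 90 -> 180
  PD: pen down
  FD 10: (-2,0) -> (-12,0) [heading=180, draw]
  -- iteration 5/6 --
  FD 6: (-12,0) -> (-18,0) [heading=180, draw]
  RT 270: heading 180 -> 270
  PD: pen down
  FD 10: (-18,0) -> (-18,-10) [heading=270, draw]
  -- iteration 6/6 --
  FD 6: (-18,-10) -> (-18,-16) [heading=270, draw]
  RT 270: heading 270 -> 0
  PD: pen down
  FD 10: (-18,-16) -> (-8,-16) [heading=0, draw]
]
FD 13: (-8,-16) -> (5,-16) [heading=0, draw]
FD 6: (5,-16) -> (11,-16) [heading=0, draw]
PD: pen down
BK 14: (11,-16) -> (-3,-16) [heading=0, draw]
Final: pos=(-3,-16), heading=0, 14 segment(s) drawn

Segment endpoints: x in {-18, -18, -18, -18, -18, -18, -12, -8, -8, -3, -2, -2, -2, 5, 11}, y in {-16, -16, -16, -16, -16, -16, -16, -10, -10, -6, 0, 0, 0, 0}
xmin=-18, ymin=-16, xmax=11, ymax=0

Answer: -18 -16 11 0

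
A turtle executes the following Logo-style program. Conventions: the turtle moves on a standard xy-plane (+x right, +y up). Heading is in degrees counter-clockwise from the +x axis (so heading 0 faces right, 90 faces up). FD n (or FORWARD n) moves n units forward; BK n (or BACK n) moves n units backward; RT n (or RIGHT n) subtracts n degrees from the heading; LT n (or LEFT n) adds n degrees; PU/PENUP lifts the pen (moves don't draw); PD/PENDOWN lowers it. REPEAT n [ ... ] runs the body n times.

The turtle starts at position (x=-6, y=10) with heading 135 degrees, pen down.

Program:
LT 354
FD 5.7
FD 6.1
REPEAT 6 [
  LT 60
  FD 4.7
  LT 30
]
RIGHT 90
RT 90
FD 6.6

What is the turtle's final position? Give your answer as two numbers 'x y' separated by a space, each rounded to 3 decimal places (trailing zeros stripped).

Answer: -21.486 18.922

Derivation:
Executing turtle program step by step:
Start: pos=(-6,10), heading=135, pen down
LT 354: heading 135 -> 129
FD 5.7: (-6,10) -> (-9.587,14.43) [heading=129, draw]
FD 6.1: (-9.587,14.43) -> (-13.426,19.17) [heading=129, draw]
REPEAT 6 [
  -- iteration 1/6 --
  LT 60: heading 129 -> 189
  FD 4.7: (-13.426,19.17) -> (-18.068,18.435) [heading=189, draw]
  LT 30: heading 189 -> 219
  -- iteration 2/6 --
  LT 60: heading 219 -> 279
  FD 4.7: (-18.068,18.435) -> (-17.333,13.793) [heading=279, draw]
  LT 30: heading 279 -> 309
  -- iteration 3/6 --
  LT 60: heading 309 -> 9
  FD 4.7: (-17.333,13.793) -> (-12.691,14.528) [heading=9, draw]
  LT 30: heading 9 -> 39
  -- iteration 4/6 --
  LT 60: heading 39 -> 99
  FD 4.7: (-12.691,14.528) -> (-13.426,19.17) [heading=99, draw]
  LT 30: heading 99 -> 129
  -- iteration 5/6 --
  LT 60: heading 129 -> 189
  FD 4.7: (-13.426,19.17) -> (-18.068,18.435) [heading=189, draw]
  LT 30: heading 189 -> 219
  -- iteration 6/6 --
  LT 60: heading 219 -> 279
  FD 4.7: (-18.068,18.435) -> (-17.333,13.793) [heading=279, draw]
  LT 30: heading 279 -> 309
]
RT 90: heading 309 -> 219
RT 90: heading 219 -> 129
FD 6.6: (-17.333,13.793) -> (-21.486,18.922) [heading=129, draw]
Final: pos=(-21.486,18.922), heading=129, 9 segment(s) drawn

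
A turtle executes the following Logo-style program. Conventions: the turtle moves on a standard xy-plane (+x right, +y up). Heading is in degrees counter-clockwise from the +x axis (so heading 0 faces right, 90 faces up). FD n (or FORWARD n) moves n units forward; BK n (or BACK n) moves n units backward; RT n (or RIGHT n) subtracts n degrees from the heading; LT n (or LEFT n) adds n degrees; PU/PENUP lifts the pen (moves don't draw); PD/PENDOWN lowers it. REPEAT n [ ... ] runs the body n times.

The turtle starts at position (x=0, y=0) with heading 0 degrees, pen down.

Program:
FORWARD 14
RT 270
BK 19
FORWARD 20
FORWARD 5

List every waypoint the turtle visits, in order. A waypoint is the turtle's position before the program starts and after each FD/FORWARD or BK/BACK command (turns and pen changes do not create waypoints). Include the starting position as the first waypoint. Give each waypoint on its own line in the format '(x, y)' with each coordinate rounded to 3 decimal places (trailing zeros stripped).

Executing turtle program step by step:
Start: pos=(0,0), heading=0, pen down
FD 14: (0,0) -> (14,0) [heading=0, draw]
RT 270: heading 0 -> 90
BK 19: (14,0) -> (14,-19) [heading=90, draw]
FD 20: (14,-19) -> (14,1) [heading=90, draw]
FD 5: (14,1) -> (14,6) [heading=90, draw]
Final: pos=(14,6), heading=90, 4 segment(s) drawn
Waypoints (5 total):
(0, 0)
(14, 0)
(14, -19)
(14, 1)
(14, 6)

Answer: (0, 0)
(14, 0)
(14, -19)
(14, 1)
(14, 6)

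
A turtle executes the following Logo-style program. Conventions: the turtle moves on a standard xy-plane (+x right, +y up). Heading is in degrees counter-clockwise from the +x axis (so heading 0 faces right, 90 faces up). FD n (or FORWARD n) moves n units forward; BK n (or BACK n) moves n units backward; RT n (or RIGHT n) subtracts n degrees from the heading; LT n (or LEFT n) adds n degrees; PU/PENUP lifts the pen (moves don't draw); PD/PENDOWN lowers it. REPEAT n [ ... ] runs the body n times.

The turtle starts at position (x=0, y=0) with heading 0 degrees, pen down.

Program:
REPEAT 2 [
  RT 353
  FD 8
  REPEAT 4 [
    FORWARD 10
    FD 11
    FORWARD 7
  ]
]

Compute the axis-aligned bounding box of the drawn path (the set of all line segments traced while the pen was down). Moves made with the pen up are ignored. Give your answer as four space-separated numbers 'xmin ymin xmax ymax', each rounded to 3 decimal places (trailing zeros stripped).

Executing turtle program step by step:
Start: pos=(0,0), heading=0, pen down
REPEAT 2 [
  -- iteration 1/2 --
  RT 353: heading 0 -> 7
  FD 8: (0,0) -> (7.94,0.975) [heading=7, draw]
  REPEAT 4 [
    -- iteration 1/4 --
    FD 10: (7.94,0.975) -> (17.866,2.194) [heading=7, draw]
    FD 11: (17.866,2.194) -> (28.784,3.534) [heading=7, draw]
    FD 7: (28.784,3.534) -> (35.732,4.387) [heading=7, draw]
    -- iteration 2/4 --
    FD 10: (35.732,4.387) -> (45.657,5.606) [heading=7, draw]
    FD 11: (45.657,5.606) -> (56.575,6.947) [heading=7, draw]
    FD 7: (56.575,6.947) -> (63.523,7.8) [heading=7, draw]
    -- iteration 3/4 --
    FD 10: (63.523,7.8) -> (73.448,9.018) [heading=7, draw]
    FD 11: (73.448,9.018) -> (84.366,10.359) [heading=7, draw]
    FD 7: (84.366,10.359) -> (91.314,11.212) [heading=7, draw]
    -- iteration 4/4 --
    FD 10: (91.314,11.212) -> (101.24,12.431) [heading=7, draw]
    FD 11: (101.24,12.431) -> (112.158,13.771) [heading=7, draw]
    FD 7: (112.158,13.771) -> (119.106,14.624) [heading=7, draw]
  ]
  -- iteration 2/2 --
  RT 353: heading 7 -> 14
  FD 8: (119.106,14.624) -> (126.868,16.56) [heading=14, draw]
  REPEAT 4 [
    -- iteration 1/4 --
    FD 10: (126.868,16.56) -> (136.571,18.979) [heading=14, draw]
    FD 11: (136.571,18.979) -> (147.244,21.64) [heading=14, draw]
    FD 7: (147.244,21.64) -> (154.036,23.334) [heading=14, draw]
    -- iteration 2/4 --
    FD 10: (154.036,23.334) -> (163.739,25.753) [heading=14, draw]
    FD 11: (163.739,25.753) -> (174.412,28.414) [heading=14, draw]
    FD 7: (174.412,28.414) -> (181.204,30.107) [heading=14, draw]
    -- iteration 3/4 --
    FD 10: (181.204,30.107) -> (190.907,32.527) [heading=14, draw]
    FD 11: (190.907,32.527) -> (201.581,35.188) [heading=14, draw]
    FD 7: (201.581,35.188) -> (208.373,36.881) [heading=14, draw]
    -- iteration 4/4 --
    FD 10: (208.373,36.881) -> (218.076,39.3) [heading=14, draw]
    FD 11: (218.076,39.3) -> (228.749,41.961) [heading=14, draw]
    FD 7: (228.749,41.961) -> (235.541,43.655) [heading=14, draw]
  ]
]
Final: pos=(235.541,43.655), heading=14, 26 segment(s) drawn

Segment endpoints: x in {0, 7.94, 17.866, 28.784, 35.732, 45.657, 56.575, 63.523, 73.448, 84.366, 91.314, 101.24, 112.158, 119.106, 126.868, 136.571, 147.244, 154.036, 163.739, 174.412, 181.204, 190.907, 201.581, 208.373, 218.076, 228.749, 235.541}, y in {0, 0.975, 2.194, 3.534, 4.387, 5.606, 6.947, 7.8, 9.018, 10.359, 11.212, 12.431, 13.771, 14.624, 16.56, 18.979, 21.64, 23.334, 25.753, 28.414, 30.107, 32.527, 35.188, 36.881, 39.3, 41.961, 43.655}
xmin=0, ymin=0, xmax=235.541, ymax=43.655

Answer: 0 0 235.541 43.655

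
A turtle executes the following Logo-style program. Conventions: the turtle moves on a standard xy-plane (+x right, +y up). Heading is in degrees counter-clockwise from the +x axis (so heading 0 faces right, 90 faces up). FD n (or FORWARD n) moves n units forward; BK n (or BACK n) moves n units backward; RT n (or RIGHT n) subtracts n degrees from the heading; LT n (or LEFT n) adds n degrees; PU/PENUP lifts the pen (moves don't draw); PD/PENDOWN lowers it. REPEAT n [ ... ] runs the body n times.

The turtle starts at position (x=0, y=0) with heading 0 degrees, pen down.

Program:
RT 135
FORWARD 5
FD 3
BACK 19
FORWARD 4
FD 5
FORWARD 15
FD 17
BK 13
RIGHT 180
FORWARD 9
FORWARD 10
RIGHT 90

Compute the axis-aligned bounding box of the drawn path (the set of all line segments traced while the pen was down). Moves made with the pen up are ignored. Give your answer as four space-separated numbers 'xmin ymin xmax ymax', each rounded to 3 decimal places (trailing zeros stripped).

Executing turtle program step by step:
Start: pos=(0,0), heading=0, pen down
RT 135: heading 0 -> 225
FD 5: (0,0) -> (-3.536,-3.536) [heading=225, draw]
FD 3: (-3.536,-3.536) -> (-5.657,-5.657) [heading=225, draw]
BK 19: (-5.657,-5.657) -> (7.778,7.778) [heading=225, draw]
FD 4: (7.778,7.778) -> (4.95,4.95) [heading=225, draw]
FD 5: (4.95,4.95) -> (1.414,1.414) [heading=225, draw]
FD 15: (1.414,1.414) -> (-9.192,-9.192) [heading=225, draw]
FD 17: (-9.192,-9.192) -> (-21.213,-21.213) [heading=225, draw]
BK 13: (-21.213,-21.213) -> (-12.021,-12.021) [heading=225, draw]
RT 180: heading 225 -> 45
FD 9: (-12.021,-12.021) -> (-5.657,-5.657) [heading=45, draw]
FD 10: (-5.657,-5.657) -> (1.414,1.414) [heading=45, draw]
RT 90: heading 45 -> 315
Final: pos=(1.414,1.414), heading=315, 10 segment(s) drawn

Segment endpoints: x in {-21.213, -12.021, -9.192, -5.657, -5.657, -3.536, 0, 1.414, 1.414, 4.95, 7.778}, y in {-21.213, -12.021, -9.192, -5.657, -5.657, -3.536, 0, 1.414, 1.414, 4.95, 7.778}
xmin=-21.213, ymin=-21.213, xmax=7.778, ymax=7.778

Answer: -21.213 -21.213 7.778 7.778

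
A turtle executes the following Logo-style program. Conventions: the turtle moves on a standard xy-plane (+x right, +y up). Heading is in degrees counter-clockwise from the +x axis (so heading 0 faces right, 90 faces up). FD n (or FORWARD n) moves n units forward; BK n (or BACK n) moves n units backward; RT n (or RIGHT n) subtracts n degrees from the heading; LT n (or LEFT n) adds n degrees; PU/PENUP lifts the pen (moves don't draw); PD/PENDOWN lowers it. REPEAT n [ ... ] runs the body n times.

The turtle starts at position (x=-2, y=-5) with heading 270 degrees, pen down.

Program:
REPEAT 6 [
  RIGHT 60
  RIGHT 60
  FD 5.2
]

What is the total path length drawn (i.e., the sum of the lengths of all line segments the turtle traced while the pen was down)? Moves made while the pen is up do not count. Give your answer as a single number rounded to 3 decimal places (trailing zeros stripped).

Executing turtle program step by step:
Start: pos=(-2,-5), heading=270, pen down
REPEAT 6 [
  -- iteration 1/6 --
  RT 60: heading 270 -> 210
  RT 60: heading 210 -> 150
  FD 5.2: (-2,-5) -> (-6.503,-2.4) [heading=150, draw]
  -- iteration 2/6 --
  RT 60: heading 150 -> 90
  RT 60: heading 90 -> 30
  FD 5.2: (-6.503,-2.4) -> (-2,0.2) [heading=30, draw]
  -- iteration 3/6 --
  RT 60: heading 30 -> 330
  RT 60: heading 330 -> 270
  FD 5.2: (-2,0.2) -> (-2,-5) [heading=270, draw]
  -- iteration 4/6 --
  RT 60: heading 270 -> 210
  RT 60: heading 210 -> 150
  FD 5.2: (-2,-5) -> (-6.503,-2.4) [heading=150, draw]
  -- iteration 5/6 --
  RT 60: heading 150 -> 90
  RT 60: heading 90 -> 30
  FD 5.2: (-6.503,-2.4) -> (-2,0.2) [heading=30, draw]
  -- iteration 6/6 --
  RT 60: heading 30 -> 330
  RT 60: heading 330 -> 270
  FD 5.2: (-2,0.2) -> (-2,-5) [heading=270, draw]
]
Final: pos=(-2,-5), heading=270, 6 segment(s) drawn

Segment lengths:
  seg 1: (-2,-5) -> (-6.503,-2.4), length = 5.2
  seg 2: (-6.503,-2.4) -> (-2,0.2), length = 5.2
  seg 3: (-2,0.2) -> (-2,-5), length = 5.2
  seg 4: (-2,-5) -> (-6.503,-2.4), length = 5.2
  seg 5: (-6.503,-2.4) -> (-2,0.2), length = 5.2
  seg 6: (-2,0.2) -> (-2,-5), length = 5.2
Total = 31.2

Answer: 31.2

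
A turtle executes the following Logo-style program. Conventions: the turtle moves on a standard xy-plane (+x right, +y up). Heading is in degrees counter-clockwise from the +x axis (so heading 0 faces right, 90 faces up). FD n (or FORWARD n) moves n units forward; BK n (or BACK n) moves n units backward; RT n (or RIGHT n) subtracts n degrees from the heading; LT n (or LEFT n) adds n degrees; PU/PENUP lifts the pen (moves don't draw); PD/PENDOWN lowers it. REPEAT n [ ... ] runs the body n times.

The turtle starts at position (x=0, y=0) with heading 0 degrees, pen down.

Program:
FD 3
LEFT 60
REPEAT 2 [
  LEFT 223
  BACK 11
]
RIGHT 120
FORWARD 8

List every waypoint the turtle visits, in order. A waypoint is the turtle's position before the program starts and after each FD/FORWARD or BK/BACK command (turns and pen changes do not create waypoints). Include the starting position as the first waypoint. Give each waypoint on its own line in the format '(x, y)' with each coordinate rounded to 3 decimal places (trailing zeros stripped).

Answer: (0, 0)
(3, 0)
(0.526, 10.718)
(9.645, 4.567)
(16.835, 8.074)

Derivation:
Executing turtle program step by step:
Start: pos=(0,0), heading=0, pen down
FD 3: (0,0) -> (3,0) [heading=0, draw]
LT 60: heading 0 -> 60
REPEAT 2 [
  -- iteration 1/2 --
  LT 223: heading 60 -> 283
  BK 11: (3,0) -> (0.526,10.718) [heading=283, draw]
  -- iteration 2/2 --
  LT 223: heading 283 -> 146
  BK 11: (0.526,10.718) -> (9.645,4.567) [heading=146, draw]
]
RT 120: heading 146 -> 26
FD 8: (9.645,4.567) -> (16.835,8.074) [heading=26, draw]
Final: pos=(16.835,8.074), heading=26, 4 segment(s) drawn
Waypoints (5 total):
(0, 0)
(3, 0)
(0.526, 10.718)
(9.645, 4.567)
(16.835, 8.074)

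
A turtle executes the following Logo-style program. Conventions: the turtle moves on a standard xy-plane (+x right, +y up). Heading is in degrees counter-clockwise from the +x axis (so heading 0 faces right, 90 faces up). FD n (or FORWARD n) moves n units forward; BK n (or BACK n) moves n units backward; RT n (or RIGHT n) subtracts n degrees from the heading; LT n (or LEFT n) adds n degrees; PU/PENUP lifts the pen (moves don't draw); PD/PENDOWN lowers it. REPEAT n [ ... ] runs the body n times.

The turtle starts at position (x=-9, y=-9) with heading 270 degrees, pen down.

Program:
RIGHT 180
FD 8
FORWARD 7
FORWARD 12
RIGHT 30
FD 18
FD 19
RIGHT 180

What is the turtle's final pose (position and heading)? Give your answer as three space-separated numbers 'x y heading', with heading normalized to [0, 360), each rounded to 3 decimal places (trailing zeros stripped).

Executing turtle program step by step:
Start: pos=(-9,-9), heading=270, pen down
RT 180: heading 270 -> 90
FD 8: (-9,-9) -> (-9,-1) [heading=90, draw]
FD 7: (-9,-1) -> (-9,6) [heading=90, draw]
FD 12: (-9,6) -> (-9,18) [heading=90, draw]
RT 30: heading 90 -> 60
FD 18: (-9,18) -> (0,33.588) [heading=60, draw]
FD 19: (0,33.588) -> (9.5,50.043) [heading=60, draw]
RT 180: heading 60 -> 240
Final: pos=(9.5,50.043), heading=240, 5 segment(s) drawn

Answer: 9.5 50.043 240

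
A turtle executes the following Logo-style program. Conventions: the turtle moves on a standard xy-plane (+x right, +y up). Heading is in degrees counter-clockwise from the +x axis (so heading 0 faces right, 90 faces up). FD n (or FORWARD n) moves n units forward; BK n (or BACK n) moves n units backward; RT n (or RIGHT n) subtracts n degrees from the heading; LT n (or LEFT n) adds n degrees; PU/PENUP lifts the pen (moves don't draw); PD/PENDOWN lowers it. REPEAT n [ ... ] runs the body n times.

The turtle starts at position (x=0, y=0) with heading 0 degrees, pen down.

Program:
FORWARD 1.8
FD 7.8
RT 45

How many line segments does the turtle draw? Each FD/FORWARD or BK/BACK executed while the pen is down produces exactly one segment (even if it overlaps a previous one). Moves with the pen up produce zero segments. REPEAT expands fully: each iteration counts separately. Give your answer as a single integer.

Answer: 2

Derivation:
Executing turtle program step by step:
Start: pos=(0,0), heading=0, pen down
FD 1.8: (0,0) -> (1.8,0) [heading=0, draw]
FD 7.8: (1.8,0) -> (9.6,0) [heading=0, draw]
RT 45: heading 0 -> 315
Final: pos=(9.6,0), heading=315, 2 segment(s) drawn
Segments drawn: 2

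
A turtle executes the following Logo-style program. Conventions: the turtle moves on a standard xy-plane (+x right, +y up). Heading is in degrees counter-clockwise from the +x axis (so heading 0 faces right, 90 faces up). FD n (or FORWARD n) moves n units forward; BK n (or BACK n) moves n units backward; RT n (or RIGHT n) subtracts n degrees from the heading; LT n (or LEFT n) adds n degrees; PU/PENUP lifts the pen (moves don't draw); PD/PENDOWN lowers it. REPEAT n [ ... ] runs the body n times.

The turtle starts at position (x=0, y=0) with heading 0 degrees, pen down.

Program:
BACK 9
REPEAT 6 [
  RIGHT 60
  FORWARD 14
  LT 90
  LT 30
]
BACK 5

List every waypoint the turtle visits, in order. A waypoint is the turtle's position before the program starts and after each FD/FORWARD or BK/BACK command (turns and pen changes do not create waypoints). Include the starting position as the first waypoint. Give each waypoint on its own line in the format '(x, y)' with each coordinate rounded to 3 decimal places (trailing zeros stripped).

Executing turtle program step by step:
Start: pos=(0,0), heading=0, pen down
BK 9: (0,0) -> (-9,0) [heading=0, draw]
REPEAT 6 [
  -- iteration 1/6 --
  RT 60: heading 0 -> 300
  FD 14: (-9,0) -> (-2,-12.124) [heading=300, draw]
  LT 90: heading 300 -> 30
  LT 30: heading 30 -> 60
  -- iteration 2/6 --
  RT 60: heading 60 -> 0
  FD 14: (-2,-12.124) -> (12,-12.124) [heading=0, draw]
  LT 90: heading 0 -> 90
  LT 30: heading 90 -> 120
  -- iteration 3/6 --
  RT 60: heading 120 -> 60
  FD 14: (12,-12.124) -> (19,0) [heading=60, draw]
  LT 90: heading 60 -> 150
  LT 30: heading 150 -> 180
  -- iteration 4/6 --
  RT 60: heading 180 -> 120
  FD 14: (19,0) -> (12,12.124) [heading=120, draw]
  LT 90: heading 120 -> 210
  LT 30: heading 210 -> 240
  -- iteration 5/6 --
  RT 60: heading 240 -> 180
  FD 14: (12,12.124) -> (-2,12.124) [heading=180, draw]
  LT 90: heading 180 -> 270
  LT 30: heading 270 -> 300
  -- iteration 6/6 --
  RT 60: heading 300 -> 240
  FD 14: (-2,12.124) -> (-9,0) [heading=240, draw]
  LT 90: heading 240 -> 330
  LT 30: heading 330 -> 0
]
BK 5: (-9,0) -> (-14,0) [heading=0, draw]
Final: pos=(-14,0), heading=0, 8 segment(s) drawn
Waypoints (9 total):
(0, 0)
(-9, 0)
(-2, -12.124)
(12, -12.124)
(19, 0)
(12, 12.124)
(-2, 12.124)
(-9, 0)
(-14, 0)

Answer: (0, 0)
(-9, 0)
(-2, -12.124)
(12, -12.124)
(19, 0)
(12, 12.124)
(-2, 12.124)
(-9, 0)
(-14, 0)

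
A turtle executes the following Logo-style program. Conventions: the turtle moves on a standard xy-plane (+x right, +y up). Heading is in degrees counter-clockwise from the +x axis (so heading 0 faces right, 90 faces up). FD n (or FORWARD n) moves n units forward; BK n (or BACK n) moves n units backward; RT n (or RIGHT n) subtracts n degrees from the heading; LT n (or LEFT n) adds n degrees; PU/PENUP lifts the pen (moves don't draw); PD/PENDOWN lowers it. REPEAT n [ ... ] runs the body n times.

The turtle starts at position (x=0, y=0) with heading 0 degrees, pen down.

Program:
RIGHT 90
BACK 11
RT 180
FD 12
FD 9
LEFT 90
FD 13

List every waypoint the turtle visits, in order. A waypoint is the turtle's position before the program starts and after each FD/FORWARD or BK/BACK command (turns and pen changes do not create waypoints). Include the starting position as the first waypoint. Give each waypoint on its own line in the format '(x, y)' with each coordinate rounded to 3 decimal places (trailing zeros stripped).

Executing turtle program step by step:
Start: pos=(0,0), heading=0, pen down
RT 90: heading 0 -> 270
BK 11: (0,0) -> (0,11) [heading=270, draw]
RT 180: heading 270 -> 90
FD 12: (0,11) -> (0,23) [heading=90, draw]
FD 9: (0,23) -> (0,32) [heading=90, draw]
LT 90: heading 90 -> 180
FD 13: (0,32) -> (-13,32) [heading=180, draw]
Final: pos=(-13,32), heading=180, 4 segment(s) drawn
Waypoints (5 total):
(0, 0)
(0, 11)
(0, 23)
(0, 32)
(-13, 32)

Answer: (0, 0)
(0, 11)
(0, 23)
(0, 32)
(-13, 32)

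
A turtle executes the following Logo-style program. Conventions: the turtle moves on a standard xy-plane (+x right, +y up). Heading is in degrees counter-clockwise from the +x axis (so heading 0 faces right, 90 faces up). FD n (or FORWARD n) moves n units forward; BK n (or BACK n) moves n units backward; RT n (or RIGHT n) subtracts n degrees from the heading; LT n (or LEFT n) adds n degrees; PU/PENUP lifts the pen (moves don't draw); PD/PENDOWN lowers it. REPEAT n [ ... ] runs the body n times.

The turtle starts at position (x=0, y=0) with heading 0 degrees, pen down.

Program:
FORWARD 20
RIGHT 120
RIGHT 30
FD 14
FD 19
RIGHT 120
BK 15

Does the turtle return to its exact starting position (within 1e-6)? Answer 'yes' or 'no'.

Answer: no

Derivation:
Executing turtle program step by step:
Start: pos=(0,0), heading=0, pen down
FD 20: (0,0) -> (20,0) [heading=0, draw]
RT 120: heading 0 -> 240
RT 30: heading 240 -> 210
FD 14: (20,0) -> (7.876,-7) [heading=210, draw]
FD 19: (7.876,-7) -> (-8.579,-16.5) [heading=210, draw]
RT 120: heading 210 -> 90
BK 15: (-8.579,-16.5) -> (-8.579,-31.5) [heading=90, draw]
Final: pos=(-8.579,-31.5), heading=90, 4 segment(s) drawn

Start position: (0, 0)
Final position: (-8.579, -31.5)
Distance = 32.647; >= 1e-6 -> NOT closed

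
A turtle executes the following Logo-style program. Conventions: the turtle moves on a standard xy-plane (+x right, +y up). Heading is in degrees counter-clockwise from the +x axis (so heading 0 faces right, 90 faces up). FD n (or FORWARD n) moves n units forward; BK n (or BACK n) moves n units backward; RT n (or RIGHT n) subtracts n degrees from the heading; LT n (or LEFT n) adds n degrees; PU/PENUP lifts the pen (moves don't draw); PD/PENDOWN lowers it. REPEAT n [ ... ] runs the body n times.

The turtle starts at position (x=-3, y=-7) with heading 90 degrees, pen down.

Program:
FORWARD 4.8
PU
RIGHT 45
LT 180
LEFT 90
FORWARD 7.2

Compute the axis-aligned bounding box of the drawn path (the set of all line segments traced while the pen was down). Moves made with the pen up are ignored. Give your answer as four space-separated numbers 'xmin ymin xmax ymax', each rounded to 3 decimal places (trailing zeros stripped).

Answer: -3 -7 -3 -2.2

Derivation:
Executing turtle program step by step:
Start: pos=(-3,-7), heading=90, pen down
FD 4.8: (-3,-7) -> (-3,-2.2) [heading=90, draw]
PU: pen up
RT 45: heading 90 -> 45
LT 180: heading 45 -> 225
LT 90: heading 225 -> 315
FD 7.2: (-3,-2.2) -> (2.091,-7.291) [heading=315, move]
Final: pos=(2.091,-7.291), heading=315, 1 segment(s) drawn

Segment endpoints: x in {-3, -3}, y in {-7, -2.2}
xmin=-3, ymin=-7, xmax=-3, ymax=-2.2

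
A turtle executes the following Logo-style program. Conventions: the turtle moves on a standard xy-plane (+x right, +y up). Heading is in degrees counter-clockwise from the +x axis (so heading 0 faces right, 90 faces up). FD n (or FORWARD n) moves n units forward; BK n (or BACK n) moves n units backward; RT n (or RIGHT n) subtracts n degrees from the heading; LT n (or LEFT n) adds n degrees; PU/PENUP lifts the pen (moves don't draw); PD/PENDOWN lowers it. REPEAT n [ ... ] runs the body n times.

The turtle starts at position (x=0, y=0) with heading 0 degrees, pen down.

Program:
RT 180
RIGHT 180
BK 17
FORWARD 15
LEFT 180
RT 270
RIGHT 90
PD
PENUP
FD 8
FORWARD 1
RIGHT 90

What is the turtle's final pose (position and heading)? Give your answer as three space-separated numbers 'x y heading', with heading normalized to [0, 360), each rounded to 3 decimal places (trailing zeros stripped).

Answer: -11 0 90

Derivation:
Executing turtle program step by step:
Start: pos=(0,0), heading=0, pen down
RT 180: heading 0 -> 180
RT 180: heading 180 -> 0
BK 17: (0,0) -> (-17,0) [heading=0, draw]
FD 15: (-17,0) -> (-2,0) [heading=0, draw]
LT 180: heading 0 -> 180
RT 270: heading 180 -> 270
RT 90: heading 270 -> 180
PD: pen down
PU: pen up
FD 8: (-2,0) -> (-10,0) [heading=180, move]
FD 1: (-10,0) -> (-11,0) [heading=180, move]
RT 90: heading 180 -> 90
Final: pos=(-11,0), heading=90, 2 segment(s) drawn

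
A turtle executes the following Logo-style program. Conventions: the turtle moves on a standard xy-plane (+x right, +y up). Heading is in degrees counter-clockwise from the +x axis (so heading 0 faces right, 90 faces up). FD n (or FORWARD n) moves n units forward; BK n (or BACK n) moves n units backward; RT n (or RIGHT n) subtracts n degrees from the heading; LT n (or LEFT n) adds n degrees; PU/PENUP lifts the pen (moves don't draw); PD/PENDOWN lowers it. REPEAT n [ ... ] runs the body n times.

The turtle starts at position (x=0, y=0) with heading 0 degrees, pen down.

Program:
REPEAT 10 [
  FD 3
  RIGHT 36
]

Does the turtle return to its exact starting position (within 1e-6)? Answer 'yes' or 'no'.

Executing turtle program step by step:
Start: pos=(0,0), heading=0, pen down
REPEAT 10 [
  -- iteration 1/10 --
  FD 3: (0,0) -> (3,0) [heading=0, draw]
  RT 36: heading 0 -> 324
  -- iteration 2/10 --
  FD 3: (3,0) -> (5.427,-1.763) [heading=324, draw]
  RT 36: heading 324 -> 288
  -- iteration 3/10 --
  FD 3: (5.427,-1.763) -> (6.354,-4.617) [heading=288, draw]
  RT 36: heading 288 -> 252
  -- iteration 4/10 --
  FD 3: (6.354,-4.617) -> (5.427,-7.47) [heading=252, draw]
  RT 36: heading 252 -> 216
  -- iteration 5/10 --
  FD 3: (5.427,-7.47) -> (3,-9.233) [heading=216, draw]
  RT 36: heading 216 -> 180
  -- iteration 6/10 --
  FD 3: (3,-9.233) -> (0,-9.233) [heading=180, draw]
  RT 36: heading 180 -> 144
  -- iteration 7/10 --
  FD 3: (0,-9.233) -> (-2.427,-7.47) [heading=144, draw]
  RT 36: heading 144 -> 108
  -- iteration 8/10 --
  FD 3: (-2.427,-7.47) -> (-3.354,-4.617) [heading=108, draw]
  RT 36: heading 108 -> 72
  -- iteration 9/10 --
  FD 3: (-3.354,-4.617) -> (-2.427,-1.763) [heading=72, draw]
  RT 36: heading 72 -> 36
  -- iteration 10/10 --
  FD 3: (-2.427,-1.763) -> (0,0) [heading=36, draw]
  RT 36: heading 36 -> 0
]
Final: pos=(0,0), heading=0, 10 segment(s) drawn

Start position: (0, 0)
Final position: (0, 0)
Distance = 0; < 1e-6 -> CLOSED

Answer: yes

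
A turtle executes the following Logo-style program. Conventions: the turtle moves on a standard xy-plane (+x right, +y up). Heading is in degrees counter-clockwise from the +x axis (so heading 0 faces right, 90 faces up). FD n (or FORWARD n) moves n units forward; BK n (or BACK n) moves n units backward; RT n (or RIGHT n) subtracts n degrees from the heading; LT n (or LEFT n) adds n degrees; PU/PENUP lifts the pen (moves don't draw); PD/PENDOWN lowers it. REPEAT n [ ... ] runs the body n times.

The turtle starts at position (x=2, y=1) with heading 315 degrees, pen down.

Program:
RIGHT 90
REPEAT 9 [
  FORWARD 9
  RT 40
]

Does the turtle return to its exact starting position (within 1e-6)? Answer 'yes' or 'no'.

Answer: yes

Derivation:
Executing turtle program step by step:
Start: pos=(2,1), heading=315, pen down
RT 90: heading 315 -> 225
REPEAT 9 [
  -- iteration 1/9 --
  FD 9: (2,1) -> (-4.364,-5.364) [heading=225, draw]
  RT 40: heading 225 -> 185
  -- iteration 2/9 --
  FD 9: (-4.364,-5.364) -> (-13.33,-6.148) [heading=185, draw]
  RT 40: heading 185 -> 145
  -- iteration 3/9 --
  FD 9: (-13.33,-6.148) -> (-20.702,-0.986) [heading=145, draw]
  RT 40: heading 145 -> 105
  -- iteration 4/9 --
  FD 9: (-20.702,-0.986) -> (-23.031,7.707) [heading=105, draw]
  RT 40: heading 105 -> 65
  -- iteration 5/9 --
  FD 9: (-23.031,7.707) -> (-19.228,15.864) [heading=65, draw]
  RT 40: heading 65 -> 25
  -- iteration 6/9 --
  FD 9: (-19.228,15.864) -> (-11.071,19.667) [heading=25, draw]
  RT 40: heading 25 -> 345
  -- iteration 7/9 --
  FD 9: (-11.071,19.667) -> (-2.378,17.338) [heading=345, draw]
  RT 40: heading 345 -> 305
  -- iteration 8/9 --
  FD 9: (-2.378,17.338) -> (2.784,9.966) [heading=305, draw]
  RT 40: heading 305 -> 265
  -- iteration 9/9 --
  FD 9: (2.784,9.966) -> (2,1) [heading=265, draw]
  RT 40: heading 265 -> 225
]
Final: pos=(2,1), heading=225, 9 segment(s) drawn

Start position: (2, 1)
Final position: (2, 1)
Distance = 0; < 1e-6 -> CLOSED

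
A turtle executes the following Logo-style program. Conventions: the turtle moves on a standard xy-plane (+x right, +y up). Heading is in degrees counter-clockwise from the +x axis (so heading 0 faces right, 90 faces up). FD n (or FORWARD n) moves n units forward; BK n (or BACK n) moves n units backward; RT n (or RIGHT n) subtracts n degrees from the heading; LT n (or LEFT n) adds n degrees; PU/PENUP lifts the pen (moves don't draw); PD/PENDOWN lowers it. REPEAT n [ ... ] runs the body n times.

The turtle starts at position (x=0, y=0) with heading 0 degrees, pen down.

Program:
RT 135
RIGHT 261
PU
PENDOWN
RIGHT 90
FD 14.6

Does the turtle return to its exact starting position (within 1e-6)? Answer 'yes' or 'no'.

Executing turtle program step by step:
Start: pos=(0,0), heading=0, pen down
RT 135: heading 0 -> 225
RT 261: heading 225 -> 324
PU: pen up
PD: pen down
RT 90: heading 324 -> 234
FD 14.6: (0,0) -> (-8.582,-11.812) [heading=234, draw]
Final: pos=(-8.582,-11.812), heading=234, 1 segment(s) drawn

Start position: (0, 0)
Final position: (-8.582, -11.812)
Distance = 14.6; >= 1e-6 -> NOT closed

Answer: no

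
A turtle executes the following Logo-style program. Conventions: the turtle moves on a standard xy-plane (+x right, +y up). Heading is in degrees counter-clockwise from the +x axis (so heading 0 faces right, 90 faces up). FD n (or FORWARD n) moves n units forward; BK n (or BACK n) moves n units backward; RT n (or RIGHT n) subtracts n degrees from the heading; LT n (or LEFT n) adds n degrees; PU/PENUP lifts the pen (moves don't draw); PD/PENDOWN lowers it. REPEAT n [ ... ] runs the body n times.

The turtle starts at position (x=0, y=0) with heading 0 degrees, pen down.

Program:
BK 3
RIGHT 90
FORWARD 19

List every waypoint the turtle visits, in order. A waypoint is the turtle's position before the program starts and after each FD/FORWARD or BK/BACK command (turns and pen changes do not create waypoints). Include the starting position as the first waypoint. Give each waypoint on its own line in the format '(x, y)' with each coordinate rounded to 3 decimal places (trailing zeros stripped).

Executing turtle program step by step:
Start: pos=(0,0), heading=0, pen down
BK 3: (0,0) -> (-3,0) [heading=0, draw]
RT 90: heading 0 -> 270
FD 19: (-3,0) -> (-3,-19) [heading=270, draw]
Final: pos=(-3,-19), heading=270, 2 segment(s) drawn
Waypoints (3 total):
(0, 0)
(-3, 0)
(-3, -19)

Answer: (0, 0)
(-3, 0)
(-3, -19)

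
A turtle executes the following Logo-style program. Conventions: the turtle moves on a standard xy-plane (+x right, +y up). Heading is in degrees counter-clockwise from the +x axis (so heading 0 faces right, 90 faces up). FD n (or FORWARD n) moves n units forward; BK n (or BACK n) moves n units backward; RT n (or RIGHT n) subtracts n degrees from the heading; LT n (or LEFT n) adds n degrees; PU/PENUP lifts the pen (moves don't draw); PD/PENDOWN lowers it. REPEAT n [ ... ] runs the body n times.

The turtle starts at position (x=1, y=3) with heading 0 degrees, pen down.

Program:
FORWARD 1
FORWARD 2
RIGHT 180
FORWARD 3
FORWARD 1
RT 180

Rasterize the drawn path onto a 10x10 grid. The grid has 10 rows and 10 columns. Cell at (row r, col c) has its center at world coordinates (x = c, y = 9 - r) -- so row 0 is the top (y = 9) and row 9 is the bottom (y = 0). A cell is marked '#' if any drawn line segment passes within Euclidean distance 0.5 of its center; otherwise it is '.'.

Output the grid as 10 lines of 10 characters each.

Segment 0: (1,3) -> (2,3)
Segment 1: (2,3) -> (4,3)
Segment 2: (4,3) -> (1,3)
Segment 3: (1,3) -> (0,3)

Answer: ..........
..........
..........
..........
..........
..........
#####.....
..........
..........
..........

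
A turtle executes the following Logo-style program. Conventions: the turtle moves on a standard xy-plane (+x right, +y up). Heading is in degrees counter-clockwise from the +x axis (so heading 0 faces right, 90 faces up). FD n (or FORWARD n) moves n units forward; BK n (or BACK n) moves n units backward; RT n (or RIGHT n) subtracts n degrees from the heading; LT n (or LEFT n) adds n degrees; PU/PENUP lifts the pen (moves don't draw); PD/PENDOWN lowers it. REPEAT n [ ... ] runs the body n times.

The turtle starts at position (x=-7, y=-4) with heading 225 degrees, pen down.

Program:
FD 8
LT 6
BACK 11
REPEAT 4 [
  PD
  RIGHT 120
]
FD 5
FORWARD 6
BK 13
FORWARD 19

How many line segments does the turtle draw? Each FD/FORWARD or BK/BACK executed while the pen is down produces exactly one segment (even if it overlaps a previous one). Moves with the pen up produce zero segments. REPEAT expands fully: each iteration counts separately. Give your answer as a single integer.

Executing turtle program step by step:
Start: pos=(-7,-4), heading=225, pen down
FD 8: (-7,-4) -> (-12.657,-9.657) [heading=225, draw]
LT 6: heading 225 -> 231
BK 11: (-12.657,-9.657) -> (-5.734,-1.108) [heading=231, draw]
REPEAT 4 [
  -- iteration 1/4 --
  PD: pen down
  RT 120: heading 231 -> 111
  -- iteration 2/4 --
  PD: pen down
  RT 120: heading 111 -> 351
  -- iteration 3/4 --
  PD: pen down
  RT 120: heading 351 -> 231
  -- iteration 4/4 --
  PD: pen down
  RT 120: heading 231 -> 111
]
FD 5: (-5.734,-1.108) -> (-7.526,3.56) [heading=111, draw]
FD 6: (-7.526,3.56) -> (-9.676,9.161) [heading=111, draw]
BK 13: (-9.676,9.161) -> (-5.018,-2.975) [heading=111, draw]
FD 19: (-5.018,-2.975) -> (-11.827,14.763) [heading=111, draw]
Final: pos=(-11.827,14.763), heading=111, 6 segment(s) drawn
Segments drawn: 6

Answer: 6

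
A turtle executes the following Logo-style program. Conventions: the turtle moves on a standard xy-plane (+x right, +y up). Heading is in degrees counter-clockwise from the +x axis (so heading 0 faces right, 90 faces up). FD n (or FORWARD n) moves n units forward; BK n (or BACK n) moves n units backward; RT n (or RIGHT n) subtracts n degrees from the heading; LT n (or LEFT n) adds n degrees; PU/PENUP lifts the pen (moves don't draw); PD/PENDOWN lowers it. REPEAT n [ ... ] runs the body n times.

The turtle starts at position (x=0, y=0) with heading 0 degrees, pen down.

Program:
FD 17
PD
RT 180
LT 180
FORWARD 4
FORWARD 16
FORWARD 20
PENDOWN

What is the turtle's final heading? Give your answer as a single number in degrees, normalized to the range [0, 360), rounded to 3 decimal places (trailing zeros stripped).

Answer: 0

Derivation:
Executing turtle program step by step:
Start: pos=(0,0), heading=0, pen down
FD 17: (0,0) -> (17,0) [heading=0, draw]
PD: pen down
RT 180: heading 0 -> 180
LT 180: heading 180 -> 0
FD 4: (17,0) -> (21,0) [heading=0, draw]
FD 16: (21,0) -> (37,0) [heading=0, draw]
FD 20: (37,0) -> (57,0) [heading=0, draw]
PD: pen down
Final: pos=(57,0), heading=0, 4 segment(s) drawn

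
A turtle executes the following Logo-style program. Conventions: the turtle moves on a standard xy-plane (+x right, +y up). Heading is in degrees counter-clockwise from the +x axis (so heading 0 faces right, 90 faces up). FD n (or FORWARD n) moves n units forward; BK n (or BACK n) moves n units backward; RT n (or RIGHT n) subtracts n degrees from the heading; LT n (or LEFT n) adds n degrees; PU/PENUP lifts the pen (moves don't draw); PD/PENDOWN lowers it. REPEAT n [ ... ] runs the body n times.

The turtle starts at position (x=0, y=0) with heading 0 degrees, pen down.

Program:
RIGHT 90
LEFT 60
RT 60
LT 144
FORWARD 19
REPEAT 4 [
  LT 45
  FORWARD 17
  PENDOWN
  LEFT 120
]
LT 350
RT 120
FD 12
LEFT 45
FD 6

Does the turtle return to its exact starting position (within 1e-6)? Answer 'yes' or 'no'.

Answer: no

Derivation:
Executing turtle program step by step:
Start: pos=(0,0), heading=0, pen down
RT 90: heading 0 -> 270
LT 60: heading 270 -> 330
RT 60: heading 330 -> 270
LT 144: heading 270 -> 54
FD 19: (0,0) -> (11.168,15.371) [heading=54, draw]
REPEAT 4 [
  -- iteration 1/4 --
  LT 45: heading 54 -> 99
  FD 17: (11.168,15.371) -> (8.509,32.162) [heading=99, draw]
  PD: pen down
  LT 120: heading 99 -> 219
  -- iteration 2/4 --
  LT 45: heading 219 -> 264
  FD 17: (8.509,32.162) -> (6.732,15.255) [heading=264, draw]
  PD: pen down
  LT 120: heading 264 -> 24
  -- iteration 3/4 --
  LT 45: heading 24 -> 69
  FD 17: (6.732,15.255) -> (12.824,31.126) [heading=69, draw]
  PD: pen down
  LT 120: heading 69 -> 189
  -- iteration 4/4 --
  LT 45: heading 189 -> 234
  FD 17: (12.824,31.126) -> (2.831,17.373) [heading=234, draw]
  PD: pen down
  LT 120: heading 234 -> 354
]
LT 350: heading 354 -> 344
RT 120: heading 344 -> 224
FD 12: (2.831,17.373) -> (-5.801,9.037) [heading=224, draw]
LT 45: heading 224 -> 269
FD 6: (-5.801,9.037) -> (-5.905,3.038) [heading=269, draw]
Final: pos=(-5.905,3.038), heading=269, 7 segment(s) drawn

Start position: (0, 0)
Final position: (-5.905, 3.038)
Distance = 6.641; >= 1e-6 -> NOT closed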